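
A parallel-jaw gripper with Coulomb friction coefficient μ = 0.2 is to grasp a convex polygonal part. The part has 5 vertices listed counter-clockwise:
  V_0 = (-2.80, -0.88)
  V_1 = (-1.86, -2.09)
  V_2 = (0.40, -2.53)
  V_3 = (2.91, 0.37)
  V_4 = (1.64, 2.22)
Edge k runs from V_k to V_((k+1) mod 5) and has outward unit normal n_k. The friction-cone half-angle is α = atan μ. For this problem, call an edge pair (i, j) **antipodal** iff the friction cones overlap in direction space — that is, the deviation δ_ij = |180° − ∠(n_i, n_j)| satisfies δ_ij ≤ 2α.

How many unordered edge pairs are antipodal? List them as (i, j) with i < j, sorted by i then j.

count = 2; pairs: (0,3), (2,4)

α = atan 0.2 = 11.31°;  2α = 22.62°
n_0 = (-0.7897, -0.6135)
n_1 = (-0.1911, -0.9816)
n_2 = (+0.7561, -0.6544)
n_3 = (+0.8244, +0.5660)
n_4 = (-0.5725, +0.8199)
  (0,1): δ = 138.86°  ·
  (0,2): δ = 78.72°  ·
  (0,3): δ = 3.37°  ✓
  (0,4): δ = 87.08°  ·
  (1,2): δ = 119.86°  ·
  (1,3): δ = 44.51°  ·
  (1,4): δ = 45.94°  ·
  (2,3): δ = 104.65°  ·
  (2,4): δ = 14.20°  ✓
  (3,4): δ = 89.55°  ·
antipodal pairs: 2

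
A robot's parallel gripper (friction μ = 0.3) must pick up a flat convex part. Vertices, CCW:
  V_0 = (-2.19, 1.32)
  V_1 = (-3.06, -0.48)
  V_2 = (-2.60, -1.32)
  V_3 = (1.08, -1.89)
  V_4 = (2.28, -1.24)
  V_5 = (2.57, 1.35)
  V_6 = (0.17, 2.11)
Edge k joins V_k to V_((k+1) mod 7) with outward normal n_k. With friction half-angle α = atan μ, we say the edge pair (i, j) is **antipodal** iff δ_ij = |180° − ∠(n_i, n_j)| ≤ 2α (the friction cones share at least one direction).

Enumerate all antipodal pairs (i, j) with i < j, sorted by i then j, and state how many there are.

count = 4; pairs: (0,4), (2,5), (2,6), (3,6)

α = atan 0.3 = 16.70°;  2α = 33.40°
n_0 = (-0.9003, +0.4352)
n_1 = (-0.8771, -0.4803)
n_2 = (-0.1531, -0.9882)
n_3 = (+0.4763, -0.8793)
n_4 = (+0.9938, -0.1113)
n_5 = (+0.3019, +0.9533)
n_6 = (-0.3174, +0.9483)
  (0,1): δ = 125.50°  ·
  (0,2): δ = 73.01°  ·
  (0,3): δ = 35.76°  ·
  (0,4): δ = 19.41°  ✓
  (0,5): δ = 98.22°  ·
  (0,6): δ = 134.30°  ·
  (1,2): δ = 127.51°  ·
  (1,3): δ = 90.26°  ·
  (1,4): δ = 35.09°  ·
  (1,5): δ = 43.72°  ·
  (1,6): δ = 79.80°  ·
  (2,3): δ = 142.75°  ·
  (2,4): δ = 87.58°  ·
  (2,5): δ = 8.77°  ✓
  (2,6): δ = 27.31°  ✓
  (3,4): δ = 124.83°  ·
  (3,5): δ = 46.01°  ·
  (3,6): δ = 9.94°  ✓
  (4,5): δ = 101.18°  ·
  (4,6): δ = 65.10°  ·
  (5,6): δ = 143.92°  ·
antipodal pairs: 4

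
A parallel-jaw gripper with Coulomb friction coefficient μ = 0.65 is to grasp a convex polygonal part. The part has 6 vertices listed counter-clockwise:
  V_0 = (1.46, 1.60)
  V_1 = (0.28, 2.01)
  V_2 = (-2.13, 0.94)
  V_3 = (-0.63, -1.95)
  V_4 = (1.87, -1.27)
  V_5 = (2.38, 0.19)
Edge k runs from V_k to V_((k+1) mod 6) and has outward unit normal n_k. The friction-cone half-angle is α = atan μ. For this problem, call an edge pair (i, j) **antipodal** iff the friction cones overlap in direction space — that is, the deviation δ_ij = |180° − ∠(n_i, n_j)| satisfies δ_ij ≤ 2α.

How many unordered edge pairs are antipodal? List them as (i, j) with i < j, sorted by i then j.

α = atan 0.65 = 33.02°;  2α = 66.05°
n_0 = (+0.3282, +0.9446)
n_1 = (-0.4058, +0.9140)
n_2 = (-0.8876, -0.4607)
n_3 = (+0.2625, -0.9649)
n_4 = (+0.9441, -0.3298)
n_5 = (+0.8375, +0.5464)
  (0,1): δ = 136.90°  ·
  (0,2): δ = 43.41°  ✓
  (0,3): δ = 34.38°  ✓
  (0,4): δ = 89.91°  ·
  (0,5): δ = 142.28°  ·
  (1,2): δ = 86.51°  ·
  (1,3): δ = 8.72°  ✓
  (1,4): δ = 46.80°  ✓
  (1,5): δ = 99.18°  ·
  (2,3): δ = 102.21°  ·
  (2,4): δ = 46.69°  ✓
  (2,5): δ = 5.69°  ✓
  (3,4): δ = 124.47°  ·
  (3,5): δ = 72.09°  ·
  (4,5): δ = 127.62°  ·
antipodal pairs: 6

count = 6; pairs: (0,2), (0,3), (1,3), (1,4), (2,4), (2,5)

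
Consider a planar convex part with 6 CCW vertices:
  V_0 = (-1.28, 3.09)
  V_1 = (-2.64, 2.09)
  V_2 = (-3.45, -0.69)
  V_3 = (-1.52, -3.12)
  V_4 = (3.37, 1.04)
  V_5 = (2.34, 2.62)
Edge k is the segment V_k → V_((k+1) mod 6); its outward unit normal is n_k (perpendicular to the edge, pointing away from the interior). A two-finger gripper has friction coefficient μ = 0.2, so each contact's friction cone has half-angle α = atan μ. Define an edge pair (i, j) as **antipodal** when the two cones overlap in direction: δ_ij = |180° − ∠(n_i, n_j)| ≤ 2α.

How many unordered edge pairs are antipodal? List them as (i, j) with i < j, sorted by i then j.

count = 2; pairs: (0,3), (2,4)

α = atan 0.2 = 11.31°;  2α = 22.62°
n_0 = (-0.5924, +0.8057)
n_1 = (-0.9601, +0.2797)
n_2 = (-0.7831, -0.6219)
n_3 = (+0.6480, -0.7617)
n_4 = (+0.8377, +0.5461)
n_5 = (+0.1288, +0.9917)
  (0,1): δ = 142.57°  ·
  (0,2): δ = 87.87°  ·
  (0,3): δ = 4.06°  ✓
  (0,4): δ = 86.77°  ·
  (0,5): δ = 136.28°  ·
  (1,2): δ = 125.30°  ·
  (1,3): δ = 33.37°  ·
  (1,4): δ = 49.34°  ·
  (1,5): δ = 98.85°  ·
  (2,3): δ = 88.07°  ·
  (2,4): δ = 5.36°  ✓
  (2,5): δ = 44.14°  ·
  (3,4): δ = 97.29°  ·
  (3,5): δ = 47.79°  ·
  (4,5): δ = 130.50°  ·
antipodal pairs: 2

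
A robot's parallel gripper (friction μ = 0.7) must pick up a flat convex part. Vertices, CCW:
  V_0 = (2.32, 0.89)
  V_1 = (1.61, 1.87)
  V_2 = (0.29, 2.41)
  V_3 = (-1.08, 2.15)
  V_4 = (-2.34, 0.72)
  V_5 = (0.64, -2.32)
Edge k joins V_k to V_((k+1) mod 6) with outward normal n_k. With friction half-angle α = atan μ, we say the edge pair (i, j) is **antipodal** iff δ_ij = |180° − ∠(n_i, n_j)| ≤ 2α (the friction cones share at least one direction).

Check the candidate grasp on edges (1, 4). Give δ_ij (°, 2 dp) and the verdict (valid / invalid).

α = atan 0.7 = 34.99°;  2α = 69.98°
edge 1: e_1 = (-1.32, +0.54);  n_1 = (+0.3786, +0.9255)
edge 4: e_4 = (+2.98, -3.04);  n_4 = (-0.7141, -0.7000)
∠(n_1, n_4) = 156.68°
δ = |180° − 156.68°| = 23.32°
23.32° ≤ 2α = 69.98°  →  valid

δ = 23.32°, valid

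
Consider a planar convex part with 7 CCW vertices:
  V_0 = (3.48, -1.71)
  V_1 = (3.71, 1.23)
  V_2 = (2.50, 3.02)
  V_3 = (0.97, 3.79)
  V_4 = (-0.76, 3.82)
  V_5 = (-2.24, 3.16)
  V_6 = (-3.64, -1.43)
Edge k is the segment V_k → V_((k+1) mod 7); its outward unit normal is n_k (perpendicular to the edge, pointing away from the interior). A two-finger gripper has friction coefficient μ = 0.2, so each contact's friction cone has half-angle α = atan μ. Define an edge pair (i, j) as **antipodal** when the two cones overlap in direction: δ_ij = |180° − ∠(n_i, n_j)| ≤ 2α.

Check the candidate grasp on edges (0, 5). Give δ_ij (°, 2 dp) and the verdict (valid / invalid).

δ = 12.49°, valid

α = atan 0.2 = 11.31°;  2α = 22.62°
edge 0: e_0 = (+0.23, +2.94);  n_0 = (+0.9970, -0.0780)
edge 5: e_5 = (-1.40, -4.59);  n_5 = (-0.9565, +0.2917)
∠(n_0, n_5) = 167.51°
δ = |180° − 167.51°| = 12.49°
12.49° ≤ 2α = 22.62°  →  valid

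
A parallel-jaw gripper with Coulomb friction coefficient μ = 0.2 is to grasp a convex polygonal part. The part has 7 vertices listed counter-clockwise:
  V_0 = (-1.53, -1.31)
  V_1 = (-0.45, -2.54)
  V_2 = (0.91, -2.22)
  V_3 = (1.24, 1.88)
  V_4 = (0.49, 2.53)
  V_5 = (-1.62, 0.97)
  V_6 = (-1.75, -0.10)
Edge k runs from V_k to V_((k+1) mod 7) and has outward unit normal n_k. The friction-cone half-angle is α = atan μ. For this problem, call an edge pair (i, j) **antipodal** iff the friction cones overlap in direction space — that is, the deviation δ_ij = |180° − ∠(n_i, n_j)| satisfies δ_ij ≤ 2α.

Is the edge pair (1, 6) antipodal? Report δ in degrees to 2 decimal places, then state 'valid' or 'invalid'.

α = atan 0.2 = 11.31°;  2α = 22.62°
edge 1: e_1 = (+1.36, +0.32);  n_1 = (+0.2290, -0.9734)
edge 6: e_6 = (+0.22, -1.21);  n_6 = (-0.9839, -0.1789)
∠(n_1, n_6) = 92.94°
δ = |180° − 92.94°| = 87.06°
87.06° > 2α = 22.62°  →  invalid

δ = 87.06°, invalid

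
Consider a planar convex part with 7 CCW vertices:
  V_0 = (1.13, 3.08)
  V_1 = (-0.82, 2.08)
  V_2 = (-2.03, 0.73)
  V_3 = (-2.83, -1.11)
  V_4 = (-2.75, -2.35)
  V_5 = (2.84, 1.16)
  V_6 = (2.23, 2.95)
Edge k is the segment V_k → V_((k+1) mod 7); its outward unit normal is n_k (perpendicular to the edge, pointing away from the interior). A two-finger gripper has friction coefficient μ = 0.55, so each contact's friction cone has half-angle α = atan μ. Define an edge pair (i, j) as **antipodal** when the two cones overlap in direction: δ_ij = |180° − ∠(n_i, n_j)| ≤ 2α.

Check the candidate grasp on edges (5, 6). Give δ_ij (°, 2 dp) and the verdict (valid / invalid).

δ = 115.56°, invalid

α = atan 0.55 = 28.81°;  2α = 57.62°
edge 5: e_5 = (-0.61, +1.79);  n_5 = (+0.9465, +0.3226)
edge 6: e_6 = (-1.10, +0.13);  n_6 = (+0.1174, +0.9931)
∠(n_5, n_6) = 64.44°
δ = |180° − 64.44°| = 115.56°
115.56° > 2α = 57.62°  →  invalid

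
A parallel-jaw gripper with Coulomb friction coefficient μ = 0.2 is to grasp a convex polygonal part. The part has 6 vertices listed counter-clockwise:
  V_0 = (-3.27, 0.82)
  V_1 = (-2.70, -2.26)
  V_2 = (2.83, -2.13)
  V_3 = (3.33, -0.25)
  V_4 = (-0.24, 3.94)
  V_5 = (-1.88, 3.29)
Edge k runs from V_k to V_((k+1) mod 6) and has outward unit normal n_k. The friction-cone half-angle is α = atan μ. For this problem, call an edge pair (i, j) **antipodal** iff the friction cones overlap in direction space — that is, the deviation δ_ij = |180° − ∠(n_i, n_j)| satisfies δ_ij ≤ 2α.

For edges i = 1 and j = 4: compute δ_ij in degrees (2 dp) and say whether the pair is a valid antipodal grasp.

δ = 20.27°, valid

α = atan 0.2 = 11.31°;  2α = 22.62°
edge 1: e_1 = (+5.53, +0.13);  n_1 = (+0.0235, -0.9997)
edge 4: e_4 = (-1.64, -0.65);  n_4 = (-0.3685, +0.9296)
∠(n_1, n_4) = 159.73°
δ = |180° − 159.73°| = 20.27°
20.27° ≤ 2α = 22.62°  →  valid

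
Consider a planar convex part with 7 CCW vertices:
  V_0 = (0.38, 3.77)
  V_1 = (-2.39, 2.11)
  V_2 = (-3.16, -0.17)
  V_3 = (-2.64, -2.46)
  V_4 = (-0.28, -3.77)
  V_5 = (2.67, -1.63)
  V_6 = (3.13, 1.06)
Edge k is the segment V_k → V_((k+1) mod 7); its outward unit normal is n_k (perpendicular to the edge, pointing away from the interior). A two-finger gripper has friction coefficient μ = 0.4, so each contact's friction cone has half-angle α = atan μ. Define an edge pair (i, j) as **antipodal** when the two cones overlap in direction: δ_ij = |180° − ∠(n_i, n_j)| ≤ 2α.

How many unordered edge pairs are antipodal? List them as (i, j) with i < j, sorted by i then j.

α = atan 0.4 = 21.80°;  2α = 43.60°
n_0 = (-0.5140, +0.8578)
n_1 = (-0.9474, +0.3200)
n_2 = (-0.9752, -0.2214)
n_3 = (-0.4853, -0.8743)
n_4 = (+0.5872, -0.8094)
n_5 = (+0.9857, -0.1686)
n_6 = (+0.7019, +0.7123)
  (0,1): δ = 139.59°  ·
  (0,2): δ = 108.14°  ·
  (0,3): δ = 59.97°  ·
  (0,4): δ = 5.02°  ✓
  (0,5): δ = 49.36°  ·
  (0,6): δ = 104.49°  ·
  (1,2): δ = 148.55°  ·
  (1,3): δ = 100.37°  ·
  (1,4): δ = 35.38°  ✓
  (1,5): δ = 8.96°  ✓
  (1,6): δ = 64.08°  ·
  (2,3): δ = 131.83°  ·
  (2,4): δ = 66.84°  ·
  (2,5): δ = 22.50°  ✓
  (2,6): δ = 32.63°  ✓
  (3,4): δ = 115.01°  ·
  (3,5): δ = 70.67°  ·
  (3,6): δ = 15.55°  ✓
  (4,5): δ = 135.66°  ·
  (4,6): δ = 80.54°  ·
  (5,6): δ = 124.88°  ·
antipodal pairs: 6

count = 6; pairs: (0,4), (1,4), (1,5), (2,5), (2,6), (3,6)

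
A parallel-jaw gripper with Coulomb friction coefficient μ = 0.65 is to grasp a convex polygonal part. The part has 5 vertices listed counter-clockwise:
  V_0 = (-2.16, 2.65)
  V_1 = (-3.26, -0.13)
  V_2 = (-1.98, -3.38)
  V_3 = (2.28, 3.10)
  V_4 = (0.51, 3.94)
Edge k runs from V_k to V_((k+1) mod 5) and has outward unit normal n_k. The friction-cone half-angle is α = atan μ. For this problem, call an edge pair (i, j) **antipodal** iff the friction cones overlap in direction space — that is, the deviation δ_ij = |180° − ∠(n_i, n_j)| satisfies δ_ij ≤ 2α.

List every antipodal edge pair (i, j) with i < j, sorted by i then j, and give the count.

count = 4; pairs: (0,2), (1,2), (1,3), (2,4)

α = atan 0.65 = 33.02°;  2α = 66.05°
n_0 = (-0.9299, +0.3679)
n_1 = (-0.9304, -0.3664)
n_2 = (+0.8356, -0.5493)
n_3 = (+0.4287, +0.9034)
n_4 = (-0.4350, +0.9004)
  (0,1): δ = 136.92°  ·
  (0,2): δ = 11.73°  ✓
  (0,3): δ = 86.20°  ·
  (0,4): δ = 137.38°  ·
  (1,2): δ = 54.82°  ✓
  (1,3): δ = 43.12°  ✓
  (1,4): δ = 94.29°  ·
  (2,3): δ = 82.07°  ·
  (2,4): δ = 30.89°  ✓
  (3,4): δ = 128.82°  ·
antipodal pairs: 4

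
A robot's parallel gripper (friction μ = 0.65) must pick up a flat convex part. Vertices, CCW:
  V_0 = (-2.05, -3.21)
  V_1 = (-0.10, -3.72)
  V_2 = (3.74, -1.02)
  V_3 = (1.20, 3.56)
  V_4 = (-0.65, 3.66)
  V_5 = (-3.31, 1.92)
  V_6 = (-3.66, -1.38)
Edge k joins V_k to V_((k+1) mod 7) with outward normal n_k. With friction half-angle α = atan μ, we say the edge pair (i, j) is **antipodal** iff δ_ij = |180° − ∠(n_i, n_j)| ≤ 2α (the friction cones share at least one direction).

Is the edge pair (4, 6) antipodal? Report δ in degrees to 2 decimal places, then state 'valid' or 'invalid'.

δ = 81.85°, invalid

α = atan 0.65 = 33.02°;  2α = 66.05°
edge 4: e_4 = (-2.66, -1.74);  n_4 = (-0.5474, +0.8369)
edge 6: e_6 = (+1.61, -1.83);  n_6 = (-0.7508, -0.6605)
∠(n_4, n_6) = 98.15°
δ = |180° − 98.15°| = 81.85°
81.85° > 2α = 66.05°  →  invalid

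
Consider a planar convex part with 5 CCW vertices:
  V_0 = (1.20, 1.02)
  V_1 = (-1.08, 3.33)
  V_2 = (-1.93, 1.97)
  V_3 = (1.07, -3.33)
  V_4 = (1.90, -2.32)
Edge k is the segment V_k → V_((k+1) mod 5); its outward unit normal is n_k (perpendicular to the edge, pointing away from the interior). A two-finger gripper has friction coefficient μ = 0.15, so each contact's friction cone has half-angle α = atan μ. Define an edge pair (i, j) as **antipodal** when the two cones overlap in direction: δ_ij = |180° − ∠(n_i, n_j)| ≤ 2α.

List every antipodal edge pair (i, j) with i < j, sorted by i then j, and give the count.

α = atan 0.15 = 8.53°;  2α = 17.06°
n_0 = (+0.7117, +0.7025)
n_1 = (-0.8480, +0.5300)
n_2 = (-0.8703, -0.4926)
n_3 = (+0.7726, -0.6349)
n_4 = (+0.9787, +0.2051)
  (0,1): δ = 76.63°  ·
  (0,2): δ = 15.11°  ✓
  (0,3): δ = 95.96°  ·
  (0,4): δ = 147.21°  ·
  (1,2): δ = 118.48°  ·
  (1,3): δ = 7.41°  ✓
  (1,4): δ = 43.84°  ·
  (2,3): δ = 68.92°  ·
  (2,4): δ = 17.67°  ·
  (3,4): δ = 128.75°  ·
antipodal pairs: 2

count = 2; pairs: (0,2), (1,3)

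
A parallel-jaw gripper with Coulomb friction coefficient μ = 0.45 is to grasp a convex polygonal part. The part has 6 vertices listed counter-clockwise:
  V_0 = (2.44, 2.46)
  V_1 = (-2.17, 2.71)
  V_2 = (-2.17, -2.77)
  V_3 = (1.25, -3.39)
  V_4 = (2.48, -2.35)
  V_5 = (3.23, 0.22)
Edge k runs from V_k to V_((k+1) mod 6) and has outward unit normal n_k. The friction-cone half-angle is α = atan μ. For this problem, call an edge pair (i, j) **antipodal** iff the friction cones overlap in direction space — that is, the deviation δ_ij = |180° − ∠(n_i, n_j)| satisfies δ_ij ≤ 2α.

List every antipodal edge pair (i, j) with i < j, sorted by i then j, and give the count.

α = atan 0.45 = 24.23°;  2α = 48.46°
n_0 = (+0.0542, +0.9985)
n_1 = (-1.0000, -0.0000)
n_2 = (-0.1784, -0.9840)
n_3 = (+0.6457, -0.7636)
n_4 = (+0.9600, -0.2801)
n_5 = (+0.9431, +0.3326)
  (0,1): δ = 86.90°  ·
  (0,2): δ = 7.17°  ✓
  (0,3): δ = 43.32°  ✓
  (0,4): δ = 76.84°  ·
  (0,5): δ = 112.53°  ·
  (1,2): δ = 100.28°  ·
  (1,3): δ = 49.78°  ·
  (1,4): δ = 16.27°  ✓
  (1,5): δ = 19.43°  ✓
  (2,3): δ = 129.51°  ·
  (2,4): δ = 95.99°  ·
  (2,5): δ = 60.30°  ·
  (3,4): δ = 146.48°  ·
  (3,5): δ = 110.79°  ·
  (4,5): δ = 144.30°  ·
antipodal pairs: 4

count = 4; pairs: (0,2), (0,3), (1,4), (1,5)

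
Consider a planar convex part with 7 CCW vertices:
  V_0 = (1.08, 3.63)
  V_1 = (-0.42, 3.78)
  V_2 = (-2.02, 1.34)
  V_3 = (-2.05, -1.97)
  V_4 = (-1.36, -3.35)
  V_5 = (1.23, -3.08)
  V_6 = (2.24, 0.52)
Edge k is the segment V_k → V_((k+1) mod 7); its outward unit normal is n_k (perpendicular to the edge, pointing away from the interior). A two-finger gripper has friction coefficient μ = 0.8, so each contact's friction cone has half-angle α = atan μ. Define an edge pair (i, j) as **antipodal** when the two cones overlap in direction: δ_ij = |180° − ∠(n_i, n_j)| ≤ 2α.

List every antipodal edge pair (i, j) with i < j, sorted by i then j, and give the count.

α = atan 0.8 = 38.66°;  2α = 77.32°
n_0 = (+0.0995, +0.9950)
n_1 = (-0.8362, +0.5484)
n_2 = (-1.0000, +0.0091)
n_3 = (-0.8944, -0.4472)
n_4 = (+0.1037, -0.9946)
n_5 = (+0.9628, -0.2701)
n_6 = (+0.9369, +0.3495)
  (0,1): δ = 117.54°  ·
  (0,2): δ = 84.81°  ·
  (0,3): δ = 57.72°  ✓
  (0,4): δ = 11.66°  ✓
  (0,5): δ = 80.04°  ·
  (0,6): δ = 116.17°  ·
  (1,2): δ = 147.26°  ·
  (1,3): δ = 120.18°  ·
  (1,4): δ = 50.79°  ✓
  (1,5): δ = 17.58°  ✓
  (1,6): δ = 53.71°  ✓
  (2,3): δ = 152.92°  ·
  (2,4): δ = 83.53°  ·
  (2,5): δ = 15.15°  ✓
  (2,6): δ = 20.97°  ✓
  (3,4): δ = 110.61°  ·
  (3,5): δ = 42.24°  ✓
  (3,6): δ = 6.11°  ✓
  (4,5): δ = 111.62°  ·
  (4,6): δ = 75.50°  ✓
  (5,6): δ = 143.87°  ·
antipodal pairs: 10

count = 10; pairs: (0,3), (0,4), (1,4), (1,5), (1,6), (2,5), (2,6), (3,5), (3,6), (4,6)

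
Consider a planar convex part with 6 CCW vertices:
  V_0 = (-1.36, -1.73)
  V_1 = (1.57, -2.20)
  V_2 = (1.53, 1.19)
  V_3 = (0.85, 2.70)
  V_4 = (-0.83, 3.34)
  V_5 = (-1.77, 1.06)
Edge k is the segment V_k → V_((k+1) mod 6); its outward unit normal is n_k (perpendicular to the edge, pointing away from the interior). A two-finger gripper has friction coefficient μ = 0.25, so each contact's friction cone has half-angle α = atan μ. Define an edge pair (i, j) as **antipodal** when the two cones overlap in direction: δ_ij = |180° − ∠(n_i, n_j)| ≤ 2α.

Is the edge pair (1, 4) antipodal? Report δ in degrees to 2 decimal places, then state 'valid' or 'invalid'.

δ = 23.08°, valid

α = atan 0.25 = 14.04°;  2α = 28.07°
edge 1: e_1 = (-0.04, +3.39);  n_1 = (+0.9999, +0.0118)
edge 4: e_4 = (-0.94, -2.28);  n_4 = (-0.9245, +0.3812)
∠(n_1, n_4) = 156.92°
δ = |180° − 156.92°| = 23.08°
23.08° ≤ 2α = 28.07°  →  valid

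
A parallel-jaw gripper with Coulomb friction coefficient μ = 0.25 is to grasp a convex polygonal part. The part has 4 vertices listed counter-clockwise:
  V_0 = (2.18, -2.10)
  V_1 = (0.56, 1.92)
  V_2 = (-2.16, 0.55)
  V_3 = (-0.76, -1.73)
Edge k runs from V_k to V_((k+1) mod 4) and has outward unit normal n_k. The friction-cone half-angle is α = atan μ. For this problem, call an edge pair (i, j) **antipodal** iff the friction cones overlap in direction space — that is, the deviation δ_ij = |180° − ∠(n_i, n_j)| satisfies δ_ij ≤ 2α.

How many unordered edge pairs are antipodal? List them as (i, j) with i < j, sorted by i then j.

count = 1; pairs: (0,2)

α = atan 0.25 = 14.04°;  2α = 28.07°
n_0 = (+0.9275, +0.3738)
n_1 = (-0.4498, +0.8931)
n_2 = (-0.8522, -0.5233)
n_3 = (-0.1249, -0.9922)
  (0,1): δ = 85.22°  ·
  (0,2): δ = 9.60°  ✓
  (0,3): δ = 60.88°  ·
  (1,2): δ = 85.18°  ·
  (1,3): δ = 33.91°  ·
  (2,3): δ = 128.72°  ·
antipodal pairs: 1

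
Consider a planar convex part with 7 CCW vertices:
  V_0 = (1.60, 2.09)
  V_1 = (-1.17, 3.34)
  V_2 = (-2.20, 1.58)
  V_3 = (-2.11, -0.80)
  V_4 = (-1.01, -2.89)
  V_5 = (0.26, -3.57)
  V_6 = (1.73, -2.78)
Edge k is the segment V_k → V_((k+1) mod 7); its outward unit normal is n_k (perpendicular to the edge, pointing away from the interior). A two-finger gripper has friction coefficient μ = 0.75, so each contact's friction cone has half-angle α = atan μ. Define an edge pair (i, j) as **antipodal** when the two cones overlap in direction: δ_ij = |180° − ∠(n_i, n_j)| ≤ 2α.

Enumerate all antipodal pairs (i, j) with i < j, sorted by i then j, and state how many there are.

count = 10; pairs: (0,2), (0,3), (0,4), (0,5), (1,5), (1,6), (2,5), (2,6), (3,6), (4,6)

α = atan 0.75 = 36.87°;  2α = 73.74°
n_0 = (+0.4113, +0.9115)
n_1 = (-0.8631, +0.5051)
n_2 = (-0.9993, -0.0378)
n_3 = (-0.8849, -0.4657)
n_4 = (-0.4720, -0.8816)
n_5 = (+0.4734, -0.8809)
n_6 = (+0.9996, +0.0267)
  (0,1): δ = 96.05°  ·
  (0,2): δ = 63.55°  ✓
  (0,3): δ = 37.95°  ✓
  (0,4): δ = 3.88°  ✓
  (0,5): δ = 52.54°  ✓
  (0,6): δ = 115.82°  ·
  (1,2): δ = 147.50°  ·
  (1,3): δ = 121.90°  ·
  (1,4): δ = 87.83°  ·
  (1,5): δ = 31.41°  ✓
  (1,6): δ = 31.87°  ✓
  (2,3): δ = 154.41°  ·
  (2,4): δ = 120.33°  ·
  (2,5): δ = 63.91°  ✓
  (2,6): δ = 0.64°  ✓
  (3,4): δ = 145.92°  ·
  (3,5): δ = 89.50°  ·
  (3,6): δ = 26.23°  ✓
  (4,5): δ = 123.58°  ·
  (4,6): δ = 60.30°  ✓
  (5,6): δ = 116.73°  ·
antipodal pairs: 10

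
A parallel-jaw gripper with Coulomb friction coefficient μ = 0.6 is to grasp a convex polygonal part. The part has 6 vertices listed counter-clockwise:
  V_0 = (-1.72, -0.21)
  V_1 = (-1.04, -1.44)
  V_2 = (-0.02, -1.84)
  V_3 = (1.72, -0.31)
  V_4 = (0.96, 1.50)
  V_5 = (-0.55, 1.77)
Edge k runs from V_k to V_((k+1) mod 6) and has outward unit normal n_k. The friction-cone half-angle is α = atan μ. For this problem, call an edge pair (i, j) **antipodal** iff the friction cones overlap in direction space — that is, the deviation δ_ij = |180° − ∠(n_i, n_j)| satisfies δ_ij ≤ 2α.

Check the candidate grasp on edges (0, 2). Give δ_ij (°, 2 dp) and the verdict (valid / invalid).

α = atan 0.6 = 30.96°;  2α = 61.93°
edge 0: e_0 = (+0.68, -1.23);  n_0 = (-0.8752, -0.4838)
edge 2: e_2 = (+1.74, +1.53);  n_2 = (+0.6603, -0.7510)
∠(n_0, n_2) = 102.39°
δ = |180° − 102.39°| = 77.61°
77.61° > 2α = 61.93°  →  invalid

δ = 77.61°, invalid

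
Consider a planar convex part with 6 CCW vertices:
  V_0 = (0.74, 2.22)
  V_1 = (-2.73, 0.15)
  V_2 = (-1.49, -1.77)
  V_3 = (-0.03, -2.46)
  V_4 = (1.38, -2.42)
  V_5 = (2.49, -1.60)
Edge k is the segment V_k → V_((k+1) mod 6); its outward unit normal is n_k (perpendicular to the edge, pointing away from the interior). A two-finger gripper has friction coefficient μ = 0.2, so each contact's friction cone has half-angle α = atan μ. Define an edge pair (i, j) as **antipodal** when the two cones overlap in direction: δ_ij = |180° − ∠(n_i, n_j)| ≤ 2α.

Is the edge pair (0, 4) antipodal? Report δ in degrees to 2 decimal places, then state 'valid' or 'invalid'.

α = atan 0.2 = 11.31°;  2α = 22.62°
edge 0: e_0 = (-3.47, -2.07);  n_0 = (-0.5123, +0.8588)
edge 4: e_4 = (+1.11, +0.82);  n_4 = (+0.5942, -0.8043)
∠(n_0, n_4) = 174.36°
δ = |180° − 174.36°| = 5.64°
5.64° ≤ 2α = 22.62°  →  valid

δ = 5.64°, valid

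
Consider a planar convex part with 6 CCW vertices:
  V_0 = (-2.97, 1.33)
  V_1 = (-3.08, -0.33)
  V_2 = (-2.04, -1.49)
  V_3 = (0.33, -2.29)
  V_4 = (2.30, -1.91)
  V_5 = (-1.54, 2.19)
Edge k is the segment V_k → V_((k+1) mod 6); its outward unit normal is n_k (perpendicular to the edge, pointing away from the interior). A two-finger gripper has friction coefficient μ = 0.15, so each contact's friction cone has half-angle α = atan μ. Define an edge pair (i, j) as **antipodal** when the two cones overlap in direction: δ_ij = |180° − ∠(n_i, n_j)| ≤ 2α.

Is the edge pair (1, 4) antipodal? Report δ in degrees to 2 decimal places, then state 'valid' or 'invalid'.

δ = 1.25°, valid

α = atan 0.15 = 8.53°;  2α = 17.06°
edge 1: e_1 = (+1.04, -1.16);  n_1 = (-0.7446, -0.6675)
edge 4: e_4 = (-3.84, +4.10);  n_4 = (+0.7299, +0.6836)
∠(n_1, n_4) = 178.75°
δ = |180° − 178.75°| = 1.25°
1.25° ≤ 2α = 17.06°  →  valid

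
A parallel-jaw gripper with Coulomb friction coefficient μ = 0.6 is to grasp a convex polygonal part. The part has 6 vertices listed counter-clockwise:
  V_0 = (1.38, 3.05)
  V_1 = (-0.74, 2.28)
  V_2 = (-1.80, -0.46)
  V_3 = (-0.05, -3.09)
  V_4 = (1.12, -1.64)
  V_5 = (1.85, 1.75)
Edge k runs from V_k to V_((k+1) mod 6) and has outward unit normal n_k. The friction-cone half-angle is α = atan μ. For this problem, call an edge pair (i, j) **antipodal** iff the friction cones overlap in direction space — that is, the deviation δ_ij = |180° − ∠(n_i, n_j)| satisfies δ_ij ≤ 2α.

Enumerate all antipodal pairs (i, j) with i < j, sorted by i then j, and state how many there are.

count = 7; pairs: (0,3), (0,4), (1,3), (1,4), (1,5), (2,4), (2,5)

α = atan 0.6 = 30.96°;  2α = 61.93°
n_0 = (-0.3414, +0.9399)
n_1 = (-0.9326, +0.3608)
n_2 = (-0.8325, -0.5540)
n_3 = (+0.7782, -0.6280)
n_4 = (+0.9776, -0.2105)
n_5 = (+0.9404, +0.3400)
  (0,1): δ = 131.11°  ·
  (0,2): δ = 76.32°  ·
  (0,3): δ = 31.14°  ✓
  (0,4): δ = 57.89°  ✓
  (0,5): δ = 89.92°  ·
  (1,2): δ = 125.21°  ·
  (1,3): δ = 17.75°  ✓
  (1,4): δ = 9.00°  ✓
  (1,5): δ = 41.03°  ✓
  (2,3): δ = 72.54°  ·
  (2,4): δ = 45.79°  ✓
  (2,5): δ = 13.76°  ✓
  (3,4): δ = 153.25°  ·
  (3,5): δ = 121.22°  ·
  (4,5): δ = 147.97°  ·
antipodal pairs: 7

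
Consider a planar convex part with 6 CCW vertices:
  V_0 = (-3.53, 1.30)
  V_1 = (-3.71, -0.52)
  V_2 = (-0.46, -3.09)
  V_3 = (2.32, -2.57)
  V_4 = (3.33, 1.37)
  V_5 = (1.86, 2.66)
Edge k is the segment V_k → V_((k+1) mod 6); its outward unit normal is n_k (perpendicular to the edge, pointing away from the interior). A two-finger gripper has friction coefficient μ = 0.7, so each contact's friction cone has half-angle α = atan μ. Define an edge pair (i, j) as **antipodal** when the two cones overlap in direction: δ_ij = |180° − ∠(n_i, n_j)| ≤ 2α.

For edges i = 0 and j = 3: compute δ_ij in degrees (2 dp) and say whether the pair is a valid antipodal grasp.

α = atan 0.7 = 34.99°;  2α = 69.98°
edge 0: e_0 = (-0.18, -1.82);  n_0 = (-0.9951, +0.0984)
edge 3: e_3 = (+1.01, +3.94);  n_3 = (+0.9687, -0.2483)
∠(n_0, n_3) = 171.27°
δ = |180° − 171.27°| = 8.73°
8.73° ≤ 2α = 69.98°  →  valid

δ = 8.73°, valid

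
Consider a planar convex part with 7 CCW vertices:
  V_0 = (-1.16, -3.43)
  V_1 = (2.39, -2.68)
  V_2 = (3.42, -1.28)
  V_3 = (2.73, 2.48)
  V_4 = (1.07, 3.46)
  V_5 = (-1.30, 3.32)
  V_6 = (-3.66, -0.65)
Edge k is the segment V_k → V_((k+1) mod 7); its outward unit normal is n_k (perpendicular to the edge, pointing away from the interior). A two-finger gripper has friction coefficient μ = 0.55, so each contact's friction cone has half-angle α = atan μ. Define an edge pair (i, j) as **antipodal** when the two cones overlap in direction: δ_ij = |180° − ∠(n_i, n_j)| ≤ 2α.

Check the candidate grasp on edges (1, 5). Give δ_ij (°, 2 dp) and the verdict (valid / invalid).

δ = 5.61°, valid

α = atan 0.55 = 28.81°;  2α = 57.62°
edge 1: e_1 = (+1.03, +1.40);  n_1 = (+0.8055, -0.5926)
edge 5: e_5 = (-2.36, -3.97);  n_5 = (-0.8596, +0.5110)
∠(n_1, n_5) = 174.39°
δ = |180° − 174.39°| = 5.61°
5.61° ≤ 2α = 57.62°  →  valid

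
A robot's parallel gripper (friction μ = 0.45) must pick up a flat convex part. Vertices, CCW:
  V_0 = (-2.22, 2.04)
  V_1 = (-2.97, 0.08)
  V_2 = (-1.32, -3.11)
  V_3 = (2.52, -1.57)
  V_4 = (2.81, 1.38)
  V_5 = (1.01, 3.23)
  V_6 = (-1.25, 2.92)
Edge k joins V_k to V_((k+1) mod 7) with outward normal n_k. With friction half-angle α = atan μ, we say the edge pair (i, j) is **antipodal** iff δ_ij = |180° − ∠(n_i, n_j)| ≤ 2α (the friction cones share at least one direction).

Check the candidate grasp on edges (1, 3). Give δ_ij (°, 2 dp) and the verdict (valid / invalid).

α = atan 0.45 = 24.23°;  2α = 48.46°
edge 1: e_1 = (+1.65, -3.19);  n_1 = (-0.8882, -0.4594)
edge 3: e_3 = (+0.29, +2.95);  n_3 = (+0.9952, -0.0978)
∠(n_1, n_3) = 147.04°
δ = |180° − 147.04°| = 32.96°
32.96° ≤ 2α = 48.46°  →  valid

δ = 32.96°, valid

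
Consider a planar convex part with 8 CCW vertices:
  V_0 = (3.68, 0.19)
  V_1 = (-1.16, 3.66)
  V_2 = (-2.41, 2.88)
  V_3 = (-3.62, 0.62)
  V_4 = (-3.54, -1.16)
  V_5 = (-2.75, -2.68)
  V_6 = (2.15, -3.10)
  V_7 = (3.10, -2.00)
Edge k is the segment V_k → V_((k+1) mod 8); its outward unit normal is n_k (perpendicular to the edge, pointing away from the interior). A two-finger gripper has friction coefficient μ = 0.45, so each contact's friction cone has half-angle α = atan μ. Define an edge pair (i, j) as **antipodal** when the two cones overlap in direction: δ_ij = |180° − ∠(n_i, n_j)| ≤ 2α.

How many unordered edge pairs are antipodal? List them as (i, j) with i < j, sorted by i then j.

α = atan 0.45 = 24.23°;  2α = 48.46°
n_0 = (+0.5827, +0.8127)
n_1 = (-0.5294, +0.8484)
n_2 = (-0.8816, +0.4720)
n_3 = (-0.9990, -0.0449)
n_4 = (-0.8873, -0.4612)
n_5 = (-0.0854, -0.9963)
n_6 = (+0.7568, -0.6536)
n_7 = (+0.9667, -0.2560)
  (0,1): δ = 112.40°  ·
  (0,2): δ = 82.53°  ·
  (0,3): δ = 51.79°  ·
  (0,4): δ = 26.90°  ✓
  (0,5): δ = 30.74°  ✓
  (0,6): δ = 84.82°  ·
  (0,7): δ = 110.80°  ·
  (1,2): δ = 150.13°  ·
  (1,3): δ = 119.39°  ·
  (1,4): δ = 94.50°  ·
  (1,5): δ = 36.86°  ✓
  (1,6): δ = 17.22°  ✓
  (1,7): δ = 43.20°  ✓
  (2,3): δ = 149.26°  ·
  (2,4): δ = 124.37°  ·
  (2,5): δ = 66.73°  ·
  (2,6): δ = 12.65°  ✓
  (2,7): δ = 13.33°  ✓
  (3,4): δ = 155.11°  ·
  (3,5): δ = 97.47°  ·
  (3,6): δ = 43.39°  ✓
  (3,7): δ = 17.41°  ✓
  (4,5): δ = 122.36°  ·
  (4,6): δ = 68.28°  ·
  (4,7): δ = 42.30°  ✓
  (5,6): δ = 125.92°  ·
  (5,7): δ = 99.93°  ·
  (6,7): δ = 154.02°  ·
antipodal pairs: 10

count = 10; pairs: (0,4), (0,5), (1,5), (1,6), (1,7), (2,6), (2,7), (3,6), (3,7), (4,7)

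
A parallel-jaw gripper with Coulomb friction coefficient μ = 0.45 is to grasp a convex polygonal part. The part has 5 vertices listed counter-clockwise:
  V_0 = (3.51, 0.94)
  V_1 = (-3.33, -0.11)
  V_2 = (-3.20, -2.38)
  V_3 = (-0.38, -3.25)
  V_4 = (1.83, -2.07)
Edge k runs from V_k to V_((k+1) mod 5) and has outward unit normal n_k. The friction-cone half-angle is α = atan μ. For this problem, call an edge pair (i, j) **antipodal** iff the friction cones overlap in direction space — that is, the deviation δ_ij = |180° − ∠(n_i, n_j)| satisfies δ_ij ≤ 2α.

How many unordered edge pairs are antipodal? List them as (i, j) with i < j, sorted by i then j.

count = 3; pairs: (0,2), (0,3), (1,4)

α = atan 0.45 = 24.23°;  2α = 48.46°
n_0 = (-0.1517, +0.9884)
n_1 = (-0.9984, -0.0572)
n_2 = (-0.2948, -0.9556)
n_3 = (+0.4710, -0.8821)
n_4 = (+0.8732, -0.4874)
  (0,1): δ = 95.45°  ·
  (0,2): δ = 25.87°  ✓
  (0,3): δ = 19.37°  ✓
  (0,4): δ = 52.11°  ·
  (1,2): δ = 110.42°  ·
  (1,3): δ = 65.18°  ·
  (1,4): δ = 32.45°  ✓
  (2,3): δ = 134.76°  ·
  (2,4): δ = 102.02°  ·
  (3,4): δ = 147.27°  ·
antipodal pairs: 3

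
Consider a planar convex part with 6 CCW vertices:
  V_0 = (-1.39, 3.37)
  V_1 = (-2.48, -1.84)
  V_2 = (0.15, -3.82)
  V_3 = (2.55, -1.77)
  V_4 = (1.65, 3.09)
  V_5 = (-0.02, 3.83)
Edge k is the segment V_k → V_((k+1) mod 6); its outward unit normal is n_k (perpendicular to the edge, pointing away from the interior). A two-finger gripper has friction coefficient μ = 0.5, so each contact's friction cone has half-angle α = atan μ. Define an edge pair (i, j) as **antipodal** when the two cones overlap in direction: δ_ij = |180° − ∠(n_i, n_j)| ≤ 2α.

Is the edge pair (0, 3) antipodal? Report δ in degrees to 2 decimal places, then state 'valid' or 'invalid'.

δ = 22.31°, valid

α = atan 0.5 = 26.57°;  2α = 53.13°
edge 0: e_0 = (-1.09, -5.21);  n_0 = (-0.9788, +0.2048)
edge 3: e_3 = (-0.90, +4.86);  n_3 = (+0.9833, +0.1821)
∠(n_0, n_3) = 157.69°
δ = |180° − 157.69°| = 22.31°
22.31° ≤ 2α = 53.13°  →  valid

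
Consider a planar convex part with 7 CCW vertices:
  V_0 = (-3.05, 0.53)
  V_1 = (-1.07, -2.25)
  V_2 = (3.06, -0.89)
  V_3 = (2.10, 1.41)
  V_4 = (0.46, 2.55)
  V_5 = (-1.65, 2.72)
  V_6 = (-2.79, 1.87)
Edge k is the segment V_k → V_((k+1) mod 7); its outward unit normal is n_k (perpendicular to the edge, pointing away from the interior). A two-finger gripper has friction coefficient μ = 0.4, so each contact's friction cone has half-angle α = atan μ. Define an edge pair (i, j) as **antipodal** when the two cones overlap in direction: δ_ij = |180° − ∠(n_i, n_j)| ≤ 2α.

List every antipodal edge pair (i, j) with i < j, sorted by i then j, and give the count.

α = atan 0.4 = 21.80°;  2α = 43.60°
n_0 = (-0.8145, -0.5801)
n_1 = (+0.3128, -0.9498)
n_2 = (+0.9228, +0.3852)
n_3 = (+0.5708, +0.8211)
n_4 = (+0.0803, +0.9968)
n_5 = (-0.5977, +0.8017)
n_6 = (-0.9817, +0.1905)
  (0,1): δ = 107.23°  ·
  (0,2): δ = 12.80°  ✓
  (0,3): δ = 19.74°  ✓
  (0,4): δ = 49.93°  ·
  (0,5): δ = 91.25°  ·
  (0,6): δ = 133.56°  ·
  (1,2): δ = 85.57°  ·
  (1,3): δ = 53.03°  ·
  (1,4): δ = 22.83°  ✓
  (1,5): δ = 18.48°  ✓
  (1,6): δ = 60.79°  ·
  (2,3): δ = 147.46°  ·
  (2,4): δ = 117.26°  ·
  (2,5): δ = 75.95°  ·
  (2,6): δ = 33.64°  ✓
  (3,4): δ = 149.80°  ·
  (3,5): δ = 108.49°  ·
  (3,6): δ = 66.18°  ·
  (4,5): δ = 138.68°  ·
  (4,6): δ = 96.37°  ·
  (5,6): δ = 137.69°  ·
antipodal pairs: 5

count = 5; pairs: (0,2), (0,3), (1,4), (1,5), (2,6)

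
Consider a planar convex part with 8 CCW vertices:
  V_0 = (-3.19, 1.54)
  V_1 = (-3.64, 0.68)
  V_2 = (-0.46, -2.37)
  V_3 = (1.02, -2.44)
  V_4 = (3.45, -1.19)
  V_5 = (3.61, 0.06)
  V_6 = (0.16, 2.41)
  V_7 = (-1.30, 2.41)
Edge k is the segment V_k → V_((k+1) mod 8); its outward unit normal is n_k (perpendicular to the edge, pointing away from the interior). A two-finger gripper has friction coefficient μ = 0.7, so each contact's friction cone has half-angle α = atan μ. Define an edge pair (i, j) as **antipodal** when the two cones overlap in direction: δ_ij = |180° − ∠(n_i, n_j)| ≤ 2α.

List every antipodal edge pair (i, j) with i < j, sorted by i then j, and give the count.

count = 14; pairs: (0,2), (0,3), (0,4), (1,4), (1,5), (1,6), (1,7), (2,5), (2,6), (2,7), (3,5), (3,6), (3,7), (4,7)

α = atan 0.7 = 34.99°;  2α = 69.98°
n_0 = (-0.8860, +0.4636)
n_1 = (-0.6922, -0.7217)
n_2 = (-0.0472, -0.9989)
n_3 = (+0.4574, -0.8892)
n_4 = (+0.9919, -0.1270)
n_5 = (+0.5630, +0.8265)
n_6 = (+0.0000, +1.0000)
n_7 = (-0.4181, +0.9084)
  (0,1): δ = 106.18°  ·
  (0,2): δ = 65.09°  ✓
  (0,3): δ = 35.16°  ✓
  (0,4): δ = 20.33°  ✓
  (0,5): δ = 83.36°  ·
  (0,6): δ = 117.62°  ·
  (0,7): δ = 142.34°  ·
  (1,2): δ = 138.90°  ·
  (1,3): δ = 108.97°  ·
  (1,4): δ = 53.49°  ✓
  (1,5): δ = 9.54°  ✓
  (1,6): δ = 43.80°  ✓
  (1,7): δ = 68.52°  ✓
  (2,3): δ = 150.07°  ·
  (2,4): δ = 94.59°  ·
  (2,5): δ = 31.55°  ✓
  (2,6): δ = 2.71°  ✓
  (2,7): δ = 27.43°  ✓
  (3,4): δ = 124.52°  ·
  (3,5): δ = 61.48°  ✓
  (3,6): δ = 27.22°  ✓
  (3,7): δ = 2.50°  ✓
  (4,5): δ = 116.97°  ·
  (4,6): δ = 82.71°  ·
  (4,7): δ = 57.99°  ✓
  (5,6): δ = 145.74°  ·
  (5,7): δ = 121.02°  ·
  (6,7): δ = 155.28°  ·
antipodal pairs: 14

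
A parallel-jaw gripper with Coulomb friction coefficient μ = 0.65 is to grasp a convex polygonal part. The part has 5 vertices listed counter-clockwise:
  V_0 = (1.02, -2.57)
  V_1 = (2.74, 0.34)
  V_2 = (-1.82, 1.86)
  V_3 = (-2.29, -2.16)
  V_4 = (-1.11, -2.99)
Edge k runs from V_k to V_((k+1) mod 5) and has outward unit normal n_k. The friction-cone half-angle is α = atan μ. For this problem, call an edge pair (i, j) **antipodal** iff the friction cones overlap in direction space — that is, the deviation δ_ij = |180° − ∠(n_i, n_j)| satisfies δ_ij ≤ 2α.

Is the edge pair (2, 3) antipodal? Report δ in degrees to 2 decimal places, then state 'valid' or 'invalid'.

δ = 118.45°, invalid

α = atan 0.65 = 33.02°;  2α = 66.05°
edge 2: e_2 = (-0.47, -4.02);  n_2 = (-0.9932, +0.1161)
edge 3: e_3 = (+1.18, -0.83);  n_3 = (-0.5753, -0.8179)
∠(n_2, n_3) = 61.55°
δ = |180° − 61.55°| = 118.45°
118.45° > 2α = 66.05°  →  invalid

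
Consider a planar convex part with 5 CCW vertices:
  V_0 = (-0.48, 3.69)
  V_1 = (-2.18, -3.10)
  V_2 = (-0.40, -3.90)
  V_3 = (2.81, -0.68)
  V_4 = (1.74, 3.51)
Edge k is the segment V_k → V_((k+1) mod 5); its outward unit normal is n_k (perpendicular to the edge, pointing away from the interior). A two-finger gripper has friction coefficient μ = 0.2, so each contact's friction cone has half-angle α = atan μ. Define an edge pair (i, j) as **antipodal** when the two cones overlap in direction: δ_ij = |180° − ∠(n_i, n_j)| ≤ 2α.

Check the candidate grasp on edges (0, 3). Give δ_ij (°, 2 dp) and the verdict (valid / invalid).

δ = 28.38°, invalid

α = atan 0.2 = 11.31°;  2α = 22.62°
edge 0: e_0 = (-1.70, -6.79);  n_0 = (-0.9701, +0.2429)
edge 3: e_3 = (-1.07, +4.19);  n_3 = (+0.9689, +0.2474)
∠(n_0, n_3) = 151.62°
δ = |180° − 151.62°| = 28.38°
28.38° > 2α = 22.62°  →  invalid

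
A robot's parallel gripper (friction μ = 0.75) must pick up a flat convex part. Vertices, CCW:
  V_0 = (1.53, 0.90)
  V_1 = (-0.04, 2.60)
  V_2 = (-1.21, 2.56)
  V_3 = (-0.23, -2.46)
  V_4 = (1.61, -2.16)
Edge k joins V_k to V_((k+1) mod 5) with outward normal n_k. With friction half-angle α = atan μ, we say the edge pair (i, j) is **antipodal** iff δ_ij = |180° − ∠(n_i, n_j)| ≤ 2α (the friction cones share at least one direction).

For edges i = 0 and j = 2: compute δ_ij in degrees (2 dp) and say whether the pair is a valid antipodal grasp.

δ = 31.68°, valid

α = atan 0.75 = 36.87°;  2α = 73.74°
edge 0: e_0 = (-1.57, +1.70);  n_0 = (+0.7346, +0.6785)
edge 2: e_2 = (+0.98, -5.02);  n_2 = (-0.9815, -0.1916)
∠(n_0, n_2) = 148.32°
δ = |180° − 148.32°| = 31.68°
31.68° ≤ 2α = 73.74°  →  valid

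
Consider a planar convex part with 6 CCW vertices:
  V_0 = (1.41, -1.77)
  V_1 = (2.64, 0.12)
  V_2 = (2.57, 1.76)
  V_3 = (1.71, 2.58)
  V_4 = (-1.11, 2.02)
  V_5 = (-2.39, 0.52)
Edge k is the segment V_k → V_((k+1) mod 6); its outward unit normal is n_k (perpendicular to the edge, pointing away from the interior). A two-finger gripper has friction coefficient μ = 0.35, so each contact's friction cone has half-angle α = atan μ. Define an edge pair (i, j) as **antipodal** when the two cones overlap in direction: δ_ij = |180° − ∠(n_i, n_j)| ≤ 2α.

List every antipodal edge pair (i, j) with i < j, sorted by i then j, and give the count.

α = atan 0.35 = 19.29°;  2α = 38.58°
n_0 = (+0.8381, -0.5455)
n_1 = (+0.9991, +0.0426)
n_2 = (+0.6901, +0.7237)
n_3 = (-0.1948, +0.9808)
n_4 = (-0.7607, +0.6491)
n_5 = (-0.5162, -0.8565)
  (0,1): δ = 144.50°  ·
  (0,2): δ = 100.58°  ·
  (0,3): δ = 45.71°  ·
  (0,4): δ = 7.42°  ✓
  (0,5): δ = 91.98°  ·
  (1,2): δ = 136.08°  ·
  (1,3): δ = 81.21°  ·
  (1,4): δ = 42.92°  ·
  (1,5): δ = 56.48°  ·
  (2,3): δ = 125.13°  ·
  (2,4): δ = 86.84°  ·
  (2,5): δ = 12.56°  ✓
  (3,4): δ = 141.71°  ·
  (3,5): δ = 42.31°  ·
  (4,5): δ = 80.60°  ·
antipodal pairs: 2

count = 2; pairs: (0,4), (2,5)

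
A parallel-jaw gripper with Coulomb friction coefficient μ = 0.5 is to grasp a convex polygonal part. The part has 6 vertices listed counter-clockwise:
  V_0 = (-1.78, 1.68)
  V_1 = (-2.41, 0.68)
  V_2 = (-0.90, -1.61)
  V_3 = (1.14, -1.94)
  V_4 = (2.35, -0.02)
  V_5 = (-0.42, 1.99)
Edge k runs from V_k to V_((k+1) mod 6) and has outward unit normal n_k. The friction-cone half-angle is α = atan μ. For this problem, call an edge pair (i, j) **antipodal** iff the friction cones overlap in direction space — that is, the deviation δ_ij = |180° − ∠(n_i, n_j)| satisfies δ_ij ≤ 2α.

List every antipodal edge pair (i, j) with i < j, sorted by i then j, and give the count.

count = 5; pairs: (0,3), (1,4), (2,4), (2,5), (3,5)

α = atan 0.5 = 26.57°;  2α = 53.13°
n_0 = (-0.8461, +0.5330)
n_1 = (-0.8348, -0.5505)
n_2 = (-0.1597, -0.9872)
n_3 = (+0.8460, -0.5332)
n_4 = (+0.5873, +0.8094)
n_5 = (-0.2222, +0.9750)
  (0,1): δ = 114.39°  ·
  (0,2): δ = 66.98°  ·
  (0,3): δ = 0.01°  ✓
  (0,4): δ = 86.25°  ·
  (0,5): δ = 135.05°  ·
  (1,2): δ = 132.59°  ·
  (1,3): δ = 65.62°  ·
  (1,4): δ = 20.63°  ✓
  (1,5): δ = 69.44°  ·
  (2,3): δ = 113.03°  ·
  (2,4): δ = 26.78°  ✓
  (2,5): δ = 22.03°  ✓
  (3,4): δ = 93.75°  ·
  (3,5): δ = 44.94°  ✓
  (4,5): δ = 131.19°  ·
antipodal pairs: 5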